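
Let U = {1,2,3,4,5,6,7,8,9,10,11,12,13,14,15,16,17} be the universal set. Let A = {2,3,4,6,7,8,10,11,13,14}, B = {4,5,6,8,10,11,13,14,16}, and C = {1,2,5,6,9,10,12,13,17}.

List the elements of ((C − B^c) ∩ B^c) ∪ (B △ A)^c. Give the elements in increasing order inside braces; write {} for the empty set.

B^c = {1,2,3,7,9,12,15,17}
C − B^c = {5,6,10,13}
(C − B^c) ∩ B^c = {}
B △ A = {2,3,5,7,16}
(B △ A)^c = {1,4,6,8,9,10,11,12,13,14,15,17}
((C − B^c) ∩ B^c) ∪ (B △ A)^c = {1,4,6,8,9,10,11,12,13,14,15,17}

{1,4,6,8,9,10,11,12,13,14,15,17}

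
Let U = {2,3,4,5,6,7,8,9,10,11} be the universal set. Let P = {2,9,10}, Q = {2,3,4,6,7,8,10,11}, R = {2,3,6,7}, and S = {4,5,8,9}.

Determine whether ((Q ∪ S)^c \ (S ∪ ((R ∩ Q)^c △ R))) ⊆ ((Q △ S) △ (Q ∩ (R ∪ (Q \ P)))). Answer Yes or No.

Q ∪ S = {2,3,4,5,6,7,8,9,10,11}
(Q ∪ S)^c = {}
R ∩ Q = {2,3,6,7}
(R ∩ Q)^c = {4,5,8,9,10,11}
(R ∩ Q)^c △ R = {2,3,4,5,6,7,8,9,10,11}
S ∪ ((R ∩ Q)^c △ R) = {2,3,4,5,6,7,8,9,10,11}
(Q ∪ S)^c \ (S ∪ ((R ∩ Q)^c △ R)) = {}
Q △ S = {2,3,5,6,7,9,10,11}
Q \ P = {3,4,6,7,8,11}
R ∪ (Q \ P) = {2,3,4,6,7,8,11}
Q ∩ (R ∪ (Q \ P)) = {2,3,4,6,7,8,11}
(Q △ S) △ (Q ∩ (R ∪ (Q \ P))) = {4,5,8,9,10}
Every element of {} is in {4,5,8,9,10}, so (Q ∪ S)^c \ (S ∪ ((R ∩ Q)^c △ R)) ⊆ (Q △ S) △ (Q ∩ (R ∪ (Q \ P))).

Yes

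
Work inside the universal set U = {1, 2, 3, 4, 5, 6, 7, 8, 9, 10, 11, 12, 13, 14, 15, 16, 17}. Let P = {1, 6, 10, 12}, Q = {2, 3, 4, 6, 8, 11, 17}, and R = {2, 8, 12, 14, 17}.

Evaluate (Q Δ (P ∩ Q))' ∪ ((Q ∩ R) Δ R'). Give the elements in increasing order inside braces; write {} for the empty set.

P ∩ Q = {6}
Q Δ (P ∩ Q) = {2, 3, 4, 8, 11, 17}
(Q Δ (P ∩ Q))' = {1, 5, 6, 7, 9, 10, 12, 13, 14, 15, 16}
Q ∩ R = {2, 8, 17}
R' = {1, 3, 4, 5, 6, 7, 9, 10, 11, 13, 15, 16}
(Q ∩ R) Δ R' = {1, 2, 3, 4, 5, 6, 7, 8, 9, 10, 11, 13, 15, 16, 17}
(Q Δ (P ∩ Q))' ∪ ((Q ∩ R) Δ R') = {1, 2, 3, 4, 5, 6, 7, 8, 9, 10, 11, 12, 13, 14, 15, 16, 17}

{1, 2, 3, 4, 5, 6, 7, 8, 9, 10, 11, 12, 13, 14, 15, 16, 17}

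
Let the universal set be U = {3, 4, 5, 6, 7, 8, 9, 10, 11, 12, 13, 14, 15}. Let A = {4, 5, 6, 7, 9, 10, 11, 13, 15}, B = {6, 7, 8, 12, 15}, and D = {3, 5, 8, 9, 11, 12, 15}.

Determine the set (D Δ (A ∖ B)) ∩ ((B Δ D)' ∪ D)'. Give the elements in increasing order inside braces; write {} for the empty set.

{}

A ∖ B = {4, 5, 9, 10, 11, 13}
D Δ (A ∖ B) = {3, 4, 8, 10, 12, 13, 15}
B Δ D = {3, 5, 6, 7, 9, 11}
(B Δ D)' = {4, 8, 10, 12, 13, 14, 15}
(B Δ D)' ∪ D = {3, 4, 5, 8, 9, 10, 11, 12, 13, 14, 15}
((B Δ D)' ∪ D)' = {6, 7}
(D Δ (A ∖ B)) ∩ ((B Δ D)' ∪ D)' = {}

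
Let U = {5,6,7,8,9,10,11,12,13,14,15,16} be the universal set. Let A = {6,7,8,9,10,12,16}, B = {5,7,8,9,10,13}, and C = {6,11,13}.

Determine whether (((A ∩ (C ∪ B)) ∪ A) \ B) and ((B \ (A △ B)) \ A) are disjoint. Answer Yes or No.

Yes

C ∪ B = {5,6,7,8,9,10,11,13}
A ∩ (C ∪ B) = {6,7,8,9,10}
(A ∩ (C ∪ B)) ∪ A = {6,7,8,9,10,12,16}
((A ∩ (C ∪ B)) ∪ A) \ B = {6,12,16}
A △ B = {5,6,12,13,16}
B \ (A △ B) = {7,8,9,10}
(B \ (A △ B)) \ A = {}
{6,12,16} and {} share no elements.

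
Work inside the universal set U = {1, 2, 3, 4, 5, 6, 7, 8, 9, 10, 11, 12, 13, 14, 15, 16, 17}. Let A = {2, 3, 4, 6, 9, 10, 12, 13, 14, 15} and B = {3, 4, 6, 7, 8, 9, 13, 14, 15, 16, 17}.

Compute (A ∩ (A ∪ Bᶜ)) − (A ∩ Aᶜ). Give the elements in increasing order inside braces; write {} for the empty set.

Bᶜ = {1, 2, 5, 10, 11, 12}
A ∪ Bᶜ = {1, 2, 3, 4, 5, 6, 9, 10, 11, 12, 13, 14, 15}
A ∩ (A ∪ Bᶜ) = {2, 3, 4, 6, 9, 10, 12, 13, 14, 15}
Aᶜ = {1, 5, 7, 8, 11, 16, 17}
A ∩ Aᶜ = {}
(A ∩ (A ∪ Bᶜ)) − (A ∩ Aᶜ) = {2, 3, 4, 6, 9, 10, 12, 13, 14, 15}

{2, 3, 4, 6, 9, 10, 12, 13, 14, 15}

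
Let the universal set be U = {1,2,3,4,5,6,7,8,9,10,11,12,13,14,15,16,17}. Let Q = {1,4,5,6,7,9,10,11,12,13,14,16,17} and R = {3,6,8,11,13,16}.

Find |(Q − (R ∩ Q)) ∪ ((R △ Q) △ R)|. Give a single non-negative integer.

R ∩ Q = {6,11,13,16}
Q − (R ∩ Q) = {1,4,5,7,9,10,12,14,17}
R △ Q = {1,3,4,5,7,8,9,10,12,14,17}
(R △ Q) △ R = {1,4,5,6,7,9,10,11,12,13,14,16,17}
(Q − (R ∩ Q)) ∪ ((R △ Q) △ R) = {1,4,5,6,7,9,10,11,12,13,14,16,17}
|(Q − (R ∩ Q)) ∪ ((R △ Q) △ R)| = 13

13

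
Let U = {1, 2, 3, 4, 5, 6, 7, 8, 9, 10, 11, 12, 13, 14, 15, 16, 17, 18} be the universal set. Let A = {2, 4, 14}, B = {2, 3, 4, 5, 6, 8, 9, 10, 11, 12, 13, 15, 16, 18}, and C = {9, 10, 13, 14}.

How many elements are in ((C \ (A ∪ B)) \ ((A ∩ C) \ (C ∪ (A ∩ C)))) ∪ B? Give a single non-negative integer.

A ∪ B = {2, 3, 4, 5, 6, 8, 9, 10, 11, 12, 13, 14, 15, 16, 18}
C \ (A ∪ B) = {}
A ∩ C = {14}
C ∪ (A ∩ C) = {9, 10, 13, 14}
(A ∩ C) \ (C ∪ (A ∩ C)) = {}
(C \ (A ∪ B)) \ ((A ∩ C) \ (C ∪ (A ∩ C))) = {}
((C \ (A ∪ B)) \ ((A ∩ C) \ (C ∪ (A ∩ C)))) ∪ B = {2, 3, 4, 5, 6, 8, 9, 10, 11, 12, 13, 15, 16, 18}
|((C \ (A ∪ B)) \ ((A ∩ C) \ (C ∪ (A ∩ C)))) ∪ B| = 14

14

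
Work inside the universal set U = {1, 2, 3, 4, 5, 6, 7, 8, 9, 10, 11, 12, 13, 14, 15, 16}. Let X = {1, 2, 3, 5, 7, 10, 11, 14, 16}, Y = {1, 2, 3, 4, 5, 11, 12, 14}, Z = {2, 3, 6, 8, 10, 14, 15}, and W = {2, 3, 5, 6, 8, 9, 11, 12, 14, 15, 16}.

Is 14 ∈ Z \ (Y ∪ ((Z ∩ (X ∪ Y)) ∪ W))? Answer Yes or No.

No

14 ∈ X and 14 ∈ Y, so 14 ∈ X ∪ Y
14 ∈ Z and 14 ∈ (X ∪ Y), so 14 ∈ Z ∩ (X ∪ Y)
14 ∈ (Z ∩ (X ∪ Y)) and 14 ∈ W, so 14 ∈ (Z ∩ (X ∪ Y)) ∪ W
14 ∈ Y and 14 ∈ ((Z ∩ (X ∪ Y)) ∪ W), so 14 ∈ Y ∪ ((Z ∩ (X ∪ Y)) ∪ W)
14 ∈ Z and 14 ∈ (Y ∪ ((Z ∩ (X ∪ Y)) ∪ W)), so 14 ∉ Z \ (Y ∪ ((Z ∩ (X ∪ Y)) ∪ W))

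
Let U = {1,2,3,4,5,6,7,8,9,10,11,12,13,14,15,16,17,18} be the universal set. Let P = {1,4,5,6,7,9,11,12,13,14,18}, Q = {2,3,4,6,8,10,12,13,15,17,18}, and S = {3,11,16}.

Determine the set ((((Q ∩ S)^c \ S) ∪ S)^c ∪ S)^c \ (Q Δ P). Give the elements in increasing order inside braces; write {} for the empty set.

Q ∩ S = {3}
(Q ∩ S)^c = {1,2,4,5,6,7,8,9,10,11,12,13,14,15,16,17,18}
(Q ∩ S)^c \ S = {1,2,4,5,6,7,8,9,10,12,13,14,15,17,18}
((Q ∩ S)^c \ S) ∪ S = {1,2,3,4,5,6,7,8,9,10,11,12,13,14,15,16,17,18}
(((Q ∩ S)^c \ S) ∪ S)^c = {}
(((Q ∩ S)^c \ S) ∪ S)^c ∪ S = {3,11,16}
((((Q ∩ S)^c \ S) ∪ S)^c ∪ S)^c = {1,2,4,5,6,7,8,9,10,12,13,14,15,17,18}
Q Δ P = {1,2,3,5,7,8,9,10,11,14,15,17}
((((Q ∩ S)^c \ S) ∪ S)^c ∪ S)^c \ (Q Δ P) = {4,6,12,13,18}

{4,6,12,13,18}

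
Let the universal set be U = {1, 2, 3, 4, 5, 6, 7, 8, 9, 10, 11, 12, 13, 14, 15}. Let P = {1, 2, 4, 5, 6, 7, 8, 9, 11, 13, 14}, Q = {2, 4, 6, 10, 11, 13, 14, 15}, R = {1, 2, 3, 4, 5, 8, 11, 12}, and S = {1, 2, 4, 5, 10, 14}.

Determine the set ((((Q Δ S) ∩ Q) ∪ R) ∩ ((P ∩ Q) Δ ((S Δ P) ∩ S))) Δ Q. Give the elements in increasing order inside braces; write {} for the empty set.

Q Δ S = {1, 5, 6, 11, 13, 15}
(Q Δ S) ∩ Q = {6, 11, 13, 15}
((Q Δ S) ∩ Q) ∪ R = {1, 2, 3, 4, 5, 6, 8, 11, 12, 13, 15}
P ∩ Q = {2, 4, 6, 11, 13, 14}
S Δ P = {6, 7, 8, 9, 10, 11, 13}
(S Δ P) ∩ S = {10}
(P ∩ Q) Δ ((S Δ P) ∩ S) = {2, 4, 6, 10, 11, 13, 14}
(((Q Δ S) ∩ Q) ∪ R) ∩ ((P ∩ Q) Δ ((S Δ P) ∩ S)) = {2, 4, 6, 11, 13}
((((Q Δ S) ∩ Q) ∪ R) ∩ ((P ∩ Q) Δ ((S Δ P) ∩ S))) Δ Q = {10, 14, 15}

{10, 14, 15}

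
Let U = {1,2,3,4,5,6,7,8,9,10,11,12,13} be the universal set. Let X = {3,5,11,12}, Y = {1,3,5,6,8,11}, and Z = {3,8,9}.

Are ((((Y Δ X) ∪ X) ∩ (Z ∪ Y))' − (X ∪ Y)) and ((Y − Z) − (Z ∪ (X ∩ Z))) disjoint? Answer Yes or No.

Y Δ X = {1,6,8,12}
(Y Δ X) ∪ X = {1,3,5,6,8,11,12}
Z ∪ Y = {1,3,5,6,8,9,11}
((Y Δ X) ∪ X) ∩ (Z ∪ Y) = {1,3,5,6,8,11}
(((Y Δ X) ∪ X) ∩ (Z ∪ Y))' = {2,4,7,9,10,12,13}
X ∪ Y = {1,3,5,6,8,11,12}
(((Y Δ X) ∪ X) ∩ (Z ∪ Y))' − (X ∪ Y) = {2,4,7,9,10,13}
Y − Z = {1,5,6,11}
X ∩ Z = {3}
Z ∪ (X ∩ Z) = {3,8,9}
(Y − Z) − (Z ∪ (X ∩ Z)) = {1,5,6,11}
{2,4,7,9,10,13} and {1,5,6,11} share no elements.

Yes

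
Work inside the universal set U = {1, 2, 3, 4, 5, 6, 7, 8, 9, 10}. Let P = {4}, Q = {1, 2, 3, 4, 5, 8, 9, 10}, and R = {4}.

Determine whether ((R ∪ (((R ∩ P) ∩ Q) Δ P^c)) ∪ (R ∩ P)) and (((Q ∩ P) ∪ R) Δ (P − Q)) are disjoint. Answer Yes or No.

No

R ∩ P = {4}
(R ∩ P) ∩ Q = {4}
P^c = {1, 2, 3, 5, 6, 7, 8, 9, 10}
((R ∩ P) ∩ Q) Δ P^c = {1, 2, 3, 4, 5, 6, 7, 8, 9, 10}
R ∪ (((R ∩ P) ∩ Q) Δ P^c) = {1, 2, 3, 4, 5, 6, 7, 8, 9, 10}
(R ∪ (((R ∩ P) ∩ Q) Δ P^c)) ∪ (R ∩ P) = {1, 2, 3, 4, 5, 6, 7, 8, 9, 10}
Q ∩ P = {4}
(Q ∩ P) ∪ R = {4}
P − Q = {}
((Q ∩ P) ∪ R) Δ (P − Q) = {4}
4 lies in both, so they are not disjoint.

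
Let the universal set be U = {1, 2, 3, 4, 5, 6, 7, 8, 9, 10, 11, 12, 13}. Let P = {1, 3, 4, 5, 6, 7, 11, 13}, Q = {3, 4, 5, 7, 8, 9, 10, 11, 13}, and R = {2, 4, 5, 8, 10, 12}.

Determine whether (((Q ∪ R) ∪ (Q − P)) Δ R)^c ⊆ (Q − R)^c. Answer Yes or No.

Q ∪ R = {2, 3, 4, 5, 7, 8, 9, 10, 11, 12, 13}
Q − P = {8, 9, 10}
(Q ∪ R) ∪ (Q − P) = {2, 3, 4, 5, 7, 8, 9, 10, 11, 12, 13}
((Q ∪ R) ∪ (Q − P)) Δ R = {3, 7, 9, 11, 13}
(((Q ∪ R) ∪ (Q − P)) Δ R)^c = {1, 2, 4, 5, 6, 8, 10, 12}
Q − R = {3, 7, 9, 11, 13}
(Q − R)^c = {1, 2, 4, 5, 6, 8, 10, 12}
Every element of {1, 2, 4, 5, 6, 8, 10, 12} is in {1, 2, 4, 5, 6, 8, 10, 12}, so (((Q ∪ R) ∪ (Q − P)) Δ R)^c ⊆ (Q − R)^c.

Yes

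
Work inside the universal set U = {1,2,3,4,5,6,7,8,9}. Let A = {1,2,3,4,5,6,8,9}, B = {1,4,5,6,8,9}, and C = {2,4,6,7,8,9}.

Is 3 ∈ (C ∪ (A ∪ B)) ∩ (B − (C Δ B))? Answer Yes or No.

No

3 ∈ A and 3 ∉ B, so 3 ∈ A ∪ B
3 ∉ C and 3 ∈ (A ∪ B), so 3 ∈ C ∪ (A ∪ B)
3 ∉ C and 3 ∉ B, so 3 ∉ C Δ B
3 ∉ B and 3 ∉ (C Δ B), so 3 ∉ B − (C Δ B)
3 ∈ (C ∪ (A ∪ B)) and 3 ∉ (B − (C Δ B)), so 3 ∉ (C ∪ (A ∪ B)) ∩ (B − (C Δ B))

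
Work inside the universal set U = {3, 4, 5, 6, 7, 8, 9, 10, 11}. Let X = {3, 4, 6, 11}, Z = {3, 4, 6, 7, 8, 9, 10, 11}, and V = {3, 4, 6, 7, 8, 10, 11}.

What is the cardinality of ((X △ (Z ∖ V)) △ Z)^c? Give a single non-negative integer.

6

Z ∖ V = {9}
X △ (Z ∖ V) = {3, 4, 6, 9, 11}
(X △ (Z ∖ V)) △ Z = {7, 8, 10}
((X △ (Z ∖ V)) △ Z)^c = {3, 4, 5, 6, 9, 11}
|((X △ (Z ∖ V)) △ Z)^c| = 6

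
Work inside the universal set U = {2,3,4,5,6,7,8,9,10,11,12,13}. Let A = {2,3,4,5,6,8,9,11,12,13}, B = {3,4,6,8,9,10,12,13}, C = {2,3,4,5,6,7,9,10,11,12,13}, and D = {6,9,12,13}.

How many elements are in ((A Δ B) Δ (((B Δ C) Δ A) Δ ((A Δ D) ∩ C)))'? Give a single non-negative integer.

6

A Δ B = {2,5,10,11}
B Δ C = {2,5,7,8,11}
(B Δ C) Δ A = {3,4,6,7,9,12,13}
A Δ D = {2,3,4,5,8,11}
(A Δ D) ∩ C = {2,3,4,5,11}
((B Δ C) Δ A) Δ ((A Δ D) ∩ C) = {2,5,6,7,9,11,12,13}
(A Δ B) Δ (((B Δ C) Δ A) Δ ((A Δ D) ∩ C)) = {6,7,9,10,12,13}
((A Δ B) Δ (((B Δ C) Δ A) Δ ((A Δ D) ∩ C)))' = {2,3,4,5,8,11}
|((A Δ B) Δ (((B Δ C) Δ A) Δ ((A Δ D) ∩ C)))'| = 6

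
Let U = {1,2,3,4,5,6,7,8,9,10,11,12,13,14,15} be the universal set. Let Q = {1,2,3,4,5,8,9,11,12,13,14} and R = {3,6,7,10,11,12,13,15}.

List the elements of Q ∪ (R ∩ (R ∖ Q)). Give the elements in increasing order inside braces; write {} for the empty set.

R ∖ Q = {6,7,10,15}
R ∩ (R ∖ Q) = {6,7,10,15}
Q ∪ (R ∩ (R ∖ Q)) = {1,2,3,4,5,6,7,8,9,10,11,12,13,14,15}

{1,2,3,4,5,6,7,8,9,10,11,12,13,14,15}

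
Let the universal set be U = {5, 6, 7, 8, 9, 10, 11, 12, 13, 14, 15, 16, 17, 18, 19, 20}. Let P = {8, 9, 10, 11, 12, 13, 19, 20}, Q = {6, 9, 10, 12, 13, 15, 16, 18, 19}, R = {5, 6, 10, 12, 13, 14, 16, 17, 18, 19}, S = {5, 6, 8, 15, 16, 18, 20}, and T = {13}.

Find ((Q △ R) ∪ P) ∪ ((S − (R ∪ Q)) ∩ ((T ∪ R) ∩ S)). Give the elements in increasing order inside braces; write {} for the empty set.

{5, 8, 9, 10, 11, 12, 13, 14, 15, 17, 19, 20}

Q △ R = {5, 9, 14, 15, 17}
(Q △ R) ∪ P = {5, 8, 9, 10, 11, 12, 13, 14, 15, 17, 19, 20}
R ∪ Q = {5, 6, 9, 10, 12, 13, 14, 15, 16, 17, 18, 19}
S − (R ∪ Q) = {8, 20}
T ∪ R = {5, 6, 10, 12, 13, 14, 16, 17, 18, 19}
(T ∪ R) ∩ S = {5, 6, 16, 18}
(S − (R ∪ Q)) ∩ ((T ∪ R) ∩ S) = {}
((Q △ R) ∪ P) ∪ ((S − (R ∪ Q)) ∩ ((T ∪ R) ∩ S)) = {5, 8, 9, 10, 11, 12, 13, 14, 15, 17, 19, 20}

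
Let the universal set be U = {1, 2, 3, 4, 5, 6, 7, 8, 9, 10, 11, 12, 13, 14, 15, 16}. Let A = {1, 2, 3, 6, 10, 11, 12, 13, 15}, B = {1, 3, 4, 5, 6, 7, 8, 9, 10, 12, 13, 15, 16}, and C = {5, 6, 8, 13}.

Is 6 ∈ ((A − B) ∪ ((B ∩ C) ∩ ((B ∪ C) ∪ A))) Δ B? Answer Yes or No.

6 ∈ A and 6 ∈ B, so 6 ∉ A − B
6 ∈ B and 6 ∈ C, so 6 ∈ B ∩ C
6 ∈ B and 6 ∈ C, so 6 ∈ B ∪ C
6 ∈ (B ∪ C) and 6 ∈ A, so 6 ∈ (B ∪ C) ∪ A
6 ∈ (B ∩ C) and 6 ∈ ((B ∪ C) ∪ A), so 6 ∈ (B ∩ C) ∩ ((B ∪ C) ∪ A)
6 ∉ (A − B) and 6 ∈ ((B ∩ C) ∩ ((B ∪ C) ∪ A)), so 6 ∈ (A − B) ∪ ((B ∩ C) ∩ ((B ∪ C) ∪ A))
6 ∈ ((A − B) ∪ ((B ∩ C) ∩ ((B ∪ C) ∪ A))) and 6 ∈ B, so 6 ∉ ((A − B) ∪ ((B ∩ C) ∩ ((B ∪ C) ∪ A))) Δ B

No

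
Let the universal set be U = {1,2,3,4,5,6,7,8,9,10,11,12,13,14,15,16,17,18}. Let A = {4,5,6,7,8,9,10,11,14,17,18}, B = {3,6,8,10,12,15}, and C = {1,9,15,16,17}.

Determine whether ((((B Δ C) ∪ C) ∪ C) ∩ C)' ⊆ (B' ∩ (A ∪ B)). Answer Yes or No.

B Δ C = {1,3,6,8,9,10,12,16,17}
(B Δ C) ∪ C = {1,3,6,8,9,10,12,15,16,17}
((B Δ C) ∪ C) ∪ C = {1,3,6,8,9,10,12,15,16,17}
(((B Δ C) ∪ C) ∪ C) ∩ C = {1,9,15,16,17}
((((B Δ C) ∪ C) ∪ C) ∩ C)' = {2,3,4,5,6,7,8,10,11,12,13,14,18}
B' = {1,2,4,5,7,9,11,13,14,16,17,18}
A ∪ B = {3,4,5,6,7,8,9,10,11,12,14,15,17,18}
B' ∩ (A ∪ B) = {4,5,7,9,11,14,17,18}
2 ∈ ((((B Δ C) ∪ C) ∪ C) ∩ C)' but 2 ∉ B' ∩ (A ∪ B), so the inclusion fails.

No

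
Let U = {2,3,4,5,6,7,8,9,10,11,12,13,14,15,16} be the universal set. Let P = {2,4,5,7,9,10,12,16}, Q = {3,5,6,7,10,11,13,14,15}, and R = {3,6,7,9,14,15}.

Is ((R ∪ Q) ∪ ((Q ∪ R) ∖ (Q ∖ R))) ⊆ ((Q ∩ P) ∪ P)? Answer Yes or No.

R ∪ Q = {3,5,6,7,9,10,11,13,14,15}
Q ∪ R = {3,5,6,7,9,10,11,13,14,15}
Q ∖ R = {5,10,11,13}
(Q ∪ R) ∖ (Q ∖ R) = {3,6,7,9,14,15}
(R ∪ Q) ∪ ((Q ∪ R) ∖ (Q ∖ R)) = {3,5,6,7,9,10,11,13,14,15}
Q ∩ P = {5,7,10}
(Q ∩ P) ∪ P = {2,4,5,7,9,10,12,16}
3 ∈ (R ∪ Q) ∪ ((Q ∪ R) ∖ (Q ∖ R)) but 3 ∉ (Q ∩ P) ∪ P, so the inclusion fails.

No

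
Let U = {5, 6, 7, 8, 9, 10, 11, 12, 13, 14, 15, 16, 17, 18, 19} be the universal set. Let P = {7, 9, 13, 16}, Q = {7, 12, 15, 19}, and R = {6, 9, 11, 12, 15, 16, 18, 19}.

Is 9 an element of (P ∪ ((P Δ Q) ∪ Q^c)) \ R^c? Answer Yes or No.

Yes

9 ∈ P and 9 ∉ Q, so 9 ∈ P Δ Q
9 ∉ Q, so 9 ∈ Q^c
9 ∈ (P Δ Q) and 9 ∈ Q^c, so 9 ∈ (P Δ Q) ∪ Q^c
9 ∈ P and 9 ∈ ((P Δ Q) ∪ Q^c), so 9 ∈ P ∪ ((P Δ Q) ∪ Q^c)
9 ∈ R, so 9 ∉ R^c
9 ∈ (P ∪ ((P Δ Q) ∪ Q^c)) and 9 ∉ R^c, so 9 ∈ (P ∪ ((P Δ Q) ∪ Q^c)) \ R^c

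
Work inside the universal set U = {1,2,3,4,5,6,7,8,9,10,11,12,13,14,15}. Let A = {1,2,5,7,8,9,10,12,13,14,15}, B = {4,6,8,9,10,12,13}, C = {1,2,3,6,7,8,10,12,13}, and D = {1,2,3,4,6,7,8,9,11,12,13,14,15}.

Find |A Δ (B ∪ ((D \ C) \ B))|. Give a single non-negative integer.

D \ C = {4,9,11,14,15}
(D \ C) \ B = {11,14,15}
B ∪ ((D \ C) \ B) = {4,6,8,9,10,11,12,13,14,15}
A Δ (B ∪ ((D \ C) \ B)) = {1,2,4,5,6,7,11}
|A Δ (B ∪ ((D \ C) \ B))| = 7

7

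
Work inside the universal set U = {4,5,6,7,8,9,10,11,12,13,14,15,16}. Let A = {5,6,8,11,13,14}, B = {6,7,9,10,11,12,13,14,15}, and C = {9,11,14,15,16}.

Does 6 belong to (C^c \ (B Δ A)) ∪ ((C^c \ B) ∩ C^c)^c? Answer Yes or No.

6 ∉ C, so 6 ∈ C^c
6 ∈ B and 6 ∈ A, so 6 ∉ B Δ A
6 ∈ C^c and 6 ∉ (B Δ A), so 6 ∈ C^c \ (B Δ A)
6 ∉ C, so 6 ∈ C^c
6 ∈ C^c and 6 ∈ B, so 6 ∉ C^c \ B
6 ∉ C, so 6 ∈ C^c
6 ∉ (C^c \ B) and 6 ∈ C^c, so 6 ∉ (C^c \ B) ∩ C^c
6 ∈ ((C^c \ B) ∩ C^c)^c since 6 ∉ ((C^c \ B) ∩ C^c)
6 ∈ (C^c \ (B Δ A)) and 6 ∈ ((C^c \ B) ∩ C^c)^c, so 6 ∈ (C^c \ (B Δ A)) ∪ ((C^c \ B) ∩ C^c)^c

Yes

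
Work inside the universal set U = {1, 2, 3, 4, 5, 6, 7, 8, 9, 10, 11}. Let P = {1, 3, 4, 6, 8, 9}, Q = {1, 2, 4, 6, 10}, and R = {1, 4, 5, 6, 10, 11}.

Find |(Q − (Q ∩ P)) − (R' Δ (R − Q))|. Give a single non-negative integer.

Q ∩ P = {1, 4, 6}
Q − (Q ∩ P) = {2, 10}
R' = {2, 3, 7, 8, 9}
R − Q = {5, 11}
R' Δ (R − Q) = {2, 3, 5, 7, 8, 9, 11}
(Q − (Q ∩ P)) − (R' Δ (R − Q)) = {10}
|(Q − (Q ∩ P)) − (R' Δ (R − Q))| = 1

1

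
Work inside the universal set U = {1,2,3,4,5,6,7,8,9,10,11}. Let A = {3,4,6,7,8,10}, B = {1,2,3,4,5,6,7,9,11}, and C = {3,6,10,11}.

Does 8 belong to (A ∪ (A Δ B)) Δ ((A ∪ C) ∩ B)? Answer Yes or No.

8 ∈ A and 8 ∉ B, so 8 ∈ A Δ B
8 ∈ A and 8 ∈ (A Δ B), so 8 ∈ A ∪ (A Δ B)
8 ∈ A and 8 ∉ C, so 8 ∈ A ∪ C
8 ∈ (A ∪ C) and 8 ∉ B, so 8 ∉ (A ∪ C) ∩ B
8 ∈ (A ∪ (A Δ B)) and 8 ∉ ((A ∪ C) ∩ B), so 8 ∈ (A ∪ (A Δ B)) Δ ((A ∪ C) ∩ B)

Yes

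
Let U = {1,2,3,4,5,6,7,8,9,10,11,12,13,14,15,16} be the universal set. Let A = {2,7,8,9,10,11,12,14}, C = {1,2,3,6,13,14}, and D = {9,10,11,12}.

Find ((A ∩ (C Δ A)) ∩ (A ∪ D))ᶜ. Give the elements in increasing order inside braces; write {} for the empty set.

C Δ A = {1,3,6,7,8,9,10,11,12,13}
A ∩ (C Δ A) = {7,8,9,10,11,12}
A ∪ D = {2,7,8,9,10,11,12,14}
(A ∩ (C Δ A)) ∩ (A ∪ D) = {7,8,9,10,11,12}
((A ∩ (C Δ A)) ∩ (A ∪ D))ᶜ = {1,2,3,4,5,6,13,14,15,16}

{1,2,3,4,5,6,13,14,15,16}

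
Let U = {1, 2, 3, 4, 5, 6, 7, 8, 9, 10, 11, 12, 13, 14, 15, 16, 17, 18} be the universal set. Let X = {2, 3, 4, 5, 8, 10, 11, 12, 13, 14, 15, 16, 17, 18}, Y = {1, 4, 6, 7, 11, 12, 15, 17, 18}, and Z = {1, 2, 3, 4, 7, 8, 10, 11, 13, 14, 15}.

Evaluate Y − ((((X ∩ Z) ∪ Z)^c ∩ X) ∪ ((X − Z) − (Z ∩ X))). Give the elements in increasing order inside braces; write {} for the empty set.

X ∩ Z = {2, 3, 4, 8, 10, 11, 13, 14, 15}
(X ∩ Z) ∪ Z = {1, 2, 3, 4, 7, 8, 10, 11, 13, 14, 15}
((X ∩ Z) ∪ Z)^c = {5, 6, 9, 12, 16, 17, 18}
((X ∩ Z) ∪ Z)^c ∩ X = {5, 12, 16, 17, 18}
X − Z = {5, 12, 16, 17, 18}
Z ∩ X = {2, 3, 4, 8, 10, 11, 13, 14, 15}
(X − Z) − (Z ∩ X) = {5, 12, 16, 17, 18}
(((X ∩ Z) ∪ Z)^c ∩ X) ∪ ((X − Z) − (Z ∩ X)) = {5, 12, 16, 17, 18}
Y − ((((X ∩ Z) ∪ Z)^c ∩ X) ∪ ((X − Z) − (Z ∩ X))) = {1, 4, 6, 7, 11, 15}

{1, 4, 6, 7, 11, 15}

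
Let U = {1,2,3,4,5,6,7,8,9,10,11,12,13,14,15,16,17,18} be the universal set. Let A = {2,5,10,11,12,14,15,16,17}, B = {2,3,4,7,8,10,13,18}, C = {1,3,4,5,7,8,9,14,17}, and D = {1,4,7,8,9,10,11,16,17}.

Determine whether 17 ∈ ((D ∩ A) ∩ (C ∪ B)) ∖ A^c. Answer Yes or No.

17 ∈ D and 17 ∈ A, so 17 ∈ D ∩ A
17 ∈ C and 17 ∉ B, so 17 ∈ C ∪ B
17 ∈ (D ∩ A) and 17 ∈ (C ∪ B), so 17 ∈ (D ∩ A) ∩ (C ∪ B)
17 ∈ A, so 17 ∉ A^c
17 ∈ ((D ∩ A) ∩ (C ∪ B)) and 17 ∉ A^c, so 17 ∈ ((D ∩ A) ∩ (C ∪ B)) ∖ A^c

Yes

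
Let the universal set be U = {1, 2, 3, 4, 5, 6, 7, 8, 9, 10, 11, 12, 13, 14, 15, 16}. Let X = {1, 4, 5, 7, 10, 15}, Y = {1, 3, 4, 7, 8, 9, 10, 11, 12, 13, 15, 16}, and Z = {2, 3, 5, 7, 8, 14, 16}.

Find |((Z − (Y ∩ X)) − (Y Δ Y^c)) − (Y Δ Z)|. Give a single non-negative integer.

0

Y ∩ X = {1, 4, 7, 10, 15}
Z − (Y ∩ X) = {2, 3, 5, 8, 14, 16}
Y^c = {2, 5, 6, 14}
Y Δ Y^c = {1, 2, 3, 4, 5, 6, 7, 8, 9, 10, 11, 12, 13, 14, 15, 16}
(Z − (Y ∩ X)) − (Y Δ Y^c) = {}
Y Δ Z = {1, 2, 4, 5, 9, 10, 11, 12, 13, 14, 15}
((Z − (Y ∩ X)) − (Y Δ Y^c)) − (Y Δ Z) = {}
|((Z − (Y ∩ X)) − (Y Δ Y^c)) − (Y Δ Z)| = 0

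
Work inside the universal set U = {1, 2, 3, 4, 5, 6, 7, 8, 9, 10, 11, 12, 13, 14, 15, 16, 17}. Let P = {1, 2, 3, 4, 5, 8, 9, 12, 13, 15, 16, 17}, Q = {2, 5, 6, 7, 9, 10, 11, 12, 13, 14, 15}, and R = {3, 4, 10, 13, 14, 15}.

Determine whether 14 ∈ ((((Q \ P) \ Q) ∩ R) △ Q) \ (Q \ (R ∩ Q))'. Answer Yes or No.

No

14 ∈ Q and 14 ∉ P, so 14 ∈ Q \ P
14 ∈ (Q \ P) and 14 ∈ Q, so 14 ∉ (Q \ P) \ Q
14 ∉ ((Q \ P) \ Q) and 14 ∈ R, so 14 ∉ ((Q \ P) \ Q) ∩ R
14 ∉ (((Q \ P) \ Q) ∩ R) and 14 ∈ Q, so 14 ∈ (((Q \ P) \ Q) ∩ R) △ Q
14 ∈ R and 14 ∈ Q, so 14 ∈ R ∩ Q
14 ∈ Q and 14 ∈ (R ∩ Q), so 14 ∉ Q \ (R ∩ Q)
14 ∈ (Q \ (R ∩ Q))' since 14 ∉ (Q \ (R ∩ Q))
14 ∈ ((((Q \ P) \ Q) ∩ R) △ Q) and 14 ∈ (Q \ (R ∩ Q))', so 14 ∉ ((((Q \ P) \ Q) ∩ R) △ Q) \ (Q \ (R ∩ Q))'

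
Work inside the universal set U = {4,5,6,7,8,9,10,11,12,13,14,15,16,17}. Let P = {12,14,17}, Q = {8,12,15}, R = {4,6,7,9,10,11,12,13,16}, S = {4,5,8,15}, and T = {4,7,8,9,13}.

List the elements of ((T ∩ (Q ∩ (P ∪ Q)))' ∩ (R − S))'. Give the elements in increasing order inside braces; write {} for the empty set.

{4,5,8,14,15,17}

P ∪ Q = {8,12,14,15,17}
Q ∩ (P ∪ Q) = {8,12,15}
T ∩ (Q ∩ (P ∪ Q)) = {8}
(T ∩ (Q ∩ (P ∪ Q)))' = {4,5,6,7,9,10,11,12,13,14,15,16,17}
R − S = {6,7,9,10,11,12,13,16}
(T ∩ (Q ∩ (P ∪ Q)))' ∩ (R − S) = {6,7,9,10,11,12,13,16}
((T ∩ (Q ∩ (P ∪ Q)))' ∩ (R − S))' = {4,5,8,14,15,17}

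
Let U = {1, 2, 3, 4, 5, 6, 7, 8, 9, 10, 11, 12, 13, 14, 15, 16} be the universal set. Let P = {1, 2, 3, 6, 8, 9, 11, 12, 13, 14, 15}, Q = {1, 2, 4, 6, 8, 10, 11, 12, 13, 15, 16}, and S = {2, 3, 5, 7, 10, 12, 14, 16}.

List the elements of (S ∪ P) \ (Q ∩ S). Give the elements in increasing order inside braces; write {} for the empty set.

{1, 3, 5, 6, 7, 8, 9, 11, 13, 14, 15}

S ∪ P = {1, 2, 3, 5, 6, 7, 8, 9, 10, 11, 12, 13, 14, 15, 16}
Q ∩ S = {2, 10, 12, 16}
(S ∪ P) \ (Q ∩ S) = {1, 3, 5, 6, 7, 8, 9, 11, 13, 14, 15}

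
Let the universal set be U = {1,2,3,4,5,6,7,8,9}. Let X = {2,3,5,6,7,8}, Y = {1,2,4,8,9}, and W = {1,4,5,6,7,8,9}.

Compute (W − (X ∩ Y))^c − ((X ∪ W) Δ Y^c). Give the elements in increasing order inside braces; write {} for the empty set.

{3}

X ∩ Y = {2,8}
W − (X ∩ Y) = {1,4,5,6,7,9}
(W − (X ∩ Y))^c = {2,3,8}
X ∪ W = {1,2,3,4,5,6,7,8,9}
Y^c = {3,5,6,7}
(X ∪ W) Δ Y^c = {1,2,4,8,9}
(W − (X ∩ Y))^c − ((X ∪ W) Δ Y^c) = {3}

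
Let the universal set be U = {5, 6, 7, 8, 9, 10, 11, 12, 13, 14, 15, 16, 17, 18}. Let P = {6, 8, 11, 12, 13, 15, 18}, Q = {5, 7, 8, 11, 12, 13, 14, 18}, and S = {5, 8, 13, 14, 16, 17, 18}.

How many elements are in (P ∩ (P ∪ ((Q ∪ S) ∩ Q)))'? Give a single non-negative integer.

7

Q ∪ S = {5, 7, 8, 11, 12, 13, 14, 16, 17, 18}
(Q ∪ S) ∩ Q = {5, 7, 8, 11, 12, 13, 14, 18}
P ∪ ((Q ∪ S) ∩ Q) = {5, 6, 7, 8, 11, 12, 13, 14, 15, 18}
P ∩ (P ∪ ((Q ∪ S) ∩ Q)) = {6, 8, 11, 12, 13, 15, 18}
(P ∩ (P ∪ ((Q ∪ S) ∩ Q)))' = {5, 7, 9, 10, 14, 16, 17}
|(P ∩ (P ∪ ((Q ∪ S) ∩ Q)))'| = 7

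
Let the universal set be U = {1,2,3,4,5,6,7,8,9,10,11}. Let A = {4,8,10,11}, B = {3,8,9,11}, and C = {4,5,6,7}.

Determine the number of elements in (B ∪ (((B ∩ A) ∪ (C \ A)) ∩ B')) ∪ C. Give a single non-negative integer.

8

B ∩ A = {8,11}
C \ A = {5,6,7}
(B ∩ A) ∪ (C \ A) = {5,6,7,8,11}
B' = {1,2,4,5,6,7,10}
((B ∩ A) ∪ (C \ A)) ∩ B' = {5,6,7}
B ∪ (((B ∩ A) ∪ (C \ A)) ∩ B') = {3,5,6,7,8,9,11}
(B ∪ (((B ∩ A) ∪ (C \ A)) ∩ B')) ∪ C = {3,4,5,6,7,8,9,11}
|(B ∪ (((B ∩ A) ∪ (C \ A)) ∩ B')) ∪ C| = 8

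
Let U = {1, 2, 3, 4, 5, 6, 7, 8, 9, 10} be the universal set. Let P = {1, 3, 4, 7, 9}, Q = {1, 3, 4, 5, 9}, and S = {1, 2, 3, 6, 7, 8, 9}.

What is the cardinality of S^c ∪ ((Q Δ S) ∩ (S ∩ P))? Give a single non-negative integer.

S^c = {4, 5, 10}
Q Δ S = {2, 4, 5, 6, 7, 8}
S ∩ P = {1, 3, 7, 9}
(Q Δ S) ∩ (S ∩ P) = {7}
S^c ∪ ((Q Δ S) ∩ (S ∩ P)) = {4, 5, 7, 10}
|S^c ∪ ((Q Δ S) ∩ (S ∩ P))| = 4

4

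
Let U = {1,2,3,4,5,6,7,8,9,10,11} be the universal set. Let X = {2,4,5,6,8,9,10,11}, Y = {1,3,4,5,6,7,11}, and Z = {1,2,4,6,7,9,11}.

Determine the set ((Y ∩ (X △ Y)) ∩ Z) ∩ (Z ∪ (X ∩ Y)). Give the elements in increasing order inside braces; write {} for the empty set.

X △ Y = {1,2,3,7,8,9,10}
Y ∩ (X △ Y) = {1,3,7}
(Y ∩ (X △ Y)) ∩ Z = {1,7}
X ∩ Y = {4,5,6,11}
Z ∪ (X ∩ Y) = {1,2,4,5,6,7,9,11}
((Y ∩ (X △ Y)) ∩ Z) ∩ (Z ∪ (X ∩ Y)) = {1,7}

{1,7}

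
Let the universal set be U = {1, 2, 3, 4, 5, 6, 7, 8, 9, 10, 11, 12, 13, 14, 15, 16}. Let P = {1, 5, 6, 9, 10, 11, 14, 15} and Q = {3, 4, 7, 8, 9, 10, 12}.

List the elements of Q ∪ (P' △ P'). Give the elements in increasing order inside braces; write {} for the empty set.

P' = {2, 3, 4, 7, 8, 12, 13, 16}
P' △ P' = {}
Q ∪ (P' △ P') = {3, 4, 7, 8, 9, 10, 12}

{3, 4, 7, 8, 9, 10, 12}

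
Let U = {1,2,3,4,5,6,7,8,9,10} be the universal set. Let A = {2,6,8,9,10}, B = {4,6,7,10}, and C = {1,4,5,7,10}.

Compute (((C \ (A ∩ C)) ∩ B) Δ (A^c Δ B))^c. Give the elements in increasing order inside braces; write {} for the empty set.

A ∩ C = {10}
C \ (A ∩ C) = {1,4,5,7}
(C \ (A ∩ C)) ∩ B = {4,7}
A^c = {1,3,4,5,7}
A^c Δ B = {1,3,5,6,10}
((C \ (A ∩ C)) ∩ B) Δ (A^c Δ B) = {1,3,4,5,6,7,10}
(((C \ (A ∩ C)) ∩ B) Δ (A^c Δ B))^c = {2,8,9}

{2,8,9}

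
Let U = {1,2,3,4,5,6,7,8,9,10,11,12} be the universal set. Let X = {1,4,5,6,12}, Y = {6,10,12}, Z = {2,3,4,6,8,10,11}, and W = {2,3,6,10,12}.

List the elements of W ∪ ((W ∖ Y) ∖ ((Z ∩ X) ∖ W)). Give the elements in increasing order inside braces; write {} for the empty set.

W ∖ Y = {2,3}
Z ∩ X = {4,6}
(Z ∩ X) ∖ W = {4}
(W ∖ Y) ∖ ((Z ∩ X) ∖ W) = {2,3}
W ∪ ((W ∖ Y) ∖ ((Z ∩ X) ∖ W)) = {2,3,6,10,12}

{2,3,6,10,12}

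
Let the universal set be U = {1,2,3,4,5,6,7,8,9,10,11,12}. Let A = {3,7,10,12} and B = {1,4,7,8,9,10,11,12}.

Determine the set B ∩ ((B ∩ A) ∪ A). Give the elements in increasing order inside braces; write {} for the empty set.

{7,10,12}

B ∩ A = {7,10,12}
(B ∩ A) ∪ A = {3,7,10,12}
B ∩ ((B ∩ A) ∪ A) = {7,10,12}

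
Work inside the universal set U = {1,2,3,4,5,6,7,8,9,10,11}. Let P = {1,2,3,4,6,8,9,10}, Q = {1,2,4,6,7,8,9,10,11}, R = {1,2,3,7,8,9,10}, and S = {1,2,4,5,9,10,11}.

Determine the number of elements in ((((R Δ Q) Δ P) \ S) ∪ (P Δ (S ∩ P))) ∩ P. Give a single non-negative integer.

R Δ Q = {3,4,6,11}
(R Δ Q) Δ P = {1,2,8,9,10,11}
((R Δ Q) Δ P) \ S = {8}
S ∩ P = {1,2,4,9,10}
P Δ (S ∩ P) = {3,6,8}
(((R Δ Q) Δ P) \ S) ∪ (P Δ (S ∩ P)) = {3,6,8}
((((R Δ Q) Δ P) \ S) ∪ (P Δ (S ∩ P))) ∩ P = {3,6,8}
|((((R Δ Q) Δ P) \ S) ∪ (P Δ (S ∩ P))) ∩ P| = 3

3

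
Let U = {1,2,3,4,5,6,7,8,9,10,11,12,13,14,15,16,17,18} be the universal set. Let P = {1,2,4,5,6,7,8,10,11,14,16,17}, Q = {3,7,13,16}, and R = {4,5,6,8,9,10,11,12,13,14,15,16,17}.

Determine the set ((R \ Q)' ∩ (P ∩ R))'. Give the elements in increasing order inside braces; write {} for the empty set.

R \ Q = {4,5,6,8,9,10,11,12,14,15,17}
(R \ Q)' = {1,2,3,7,13,16,18}
P ∩ R = {4,5,6,8,10,11,14,16,17}
(R \ Q)' ∩ (P ∩ R) = {16}
((R \ Q)' ∩ (P ∩ R))' = {1,2,3,4,5,6,7,8,9,10,11,12,13,14,15,17,18}

{1,2,3,4,5,6,7,8,9,10,11,12,13,14,15,17,18}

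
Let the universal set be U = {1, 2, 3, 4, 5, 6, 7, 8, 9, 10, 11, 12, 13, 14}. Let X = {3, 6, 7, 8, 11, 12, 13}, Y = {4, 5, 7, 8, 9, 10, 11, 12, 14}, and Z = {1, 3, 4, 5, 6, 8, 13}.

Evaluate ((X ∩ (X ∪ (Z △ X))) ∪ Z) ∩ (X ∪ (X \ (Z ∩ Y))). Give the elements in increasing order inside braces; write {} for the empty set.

Z △ X = {1, 4, 5, 7, 11, 12}
X ∪ (Z △ X) = {1, 3, 4, 5, 6, 7, 8, 11, 12, 13}
X ∩ (X ∪ (Z △ X)) = {3, 6, 7, 8, 11, 12, 13}
(X ∩ (X ∪ (Z △ X))) ∪ Z = {1, 3, 4, 5, 6, 7, 8, 11, 12, 13}
Z ∩ Y = {4, 5, 8}
X \ (Z ∩ Y) = {3, 6, 7, 11, 12, 13}
X ∪ (X \ (Z ∩ Y)) = {3, 6, 7, 8, 11, 12, 13}
((X ∩ (X ∪ (Z △ X))) ∪ Z) ∩ (X ∪ (X \ (Z ∩ Y))) = {3, 6, 7, 8, 11, 12, 13}

{3, 6, 7, 8, 11, 12, 13}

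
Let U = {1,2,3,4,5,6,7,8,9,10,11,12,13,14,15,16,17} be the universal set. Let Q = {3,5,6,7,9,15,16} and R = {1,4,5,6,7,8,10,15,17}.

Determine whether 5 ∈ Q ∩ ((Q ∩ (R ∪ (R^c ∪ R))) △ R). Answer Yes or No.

No

5 ∈ R, so 5 ∉ R^c
5 ∉ R^c and 5 ∈ R, so 5 ∈ R^c ∪ R
5 ∈ R and 5 ∈ (R^c ∪ R), so 5 ∈ R ∪ (R^c ∪ R)
5 ∈ Q and 5 ∈ (R ∪ (R^c ∪ R)), so 5 ∈ Q ∩ (R ∪ (R^c ∪ R))
5 ∈ (Q ∩ (R ∪ (R^c ∪ R))) and 5 ∈ R, so 5 ∉ (Q ∩ (R ∪ (R^c ∪ R))) △ R
5 ∈ Q and 5 ∉ ((Q ∩ (R ∪ (R^c ∪ R))) △ R), so 5 ∉ Q ∩ ((Q ∩ (R ∪ (R^c ∪ R))) △ R)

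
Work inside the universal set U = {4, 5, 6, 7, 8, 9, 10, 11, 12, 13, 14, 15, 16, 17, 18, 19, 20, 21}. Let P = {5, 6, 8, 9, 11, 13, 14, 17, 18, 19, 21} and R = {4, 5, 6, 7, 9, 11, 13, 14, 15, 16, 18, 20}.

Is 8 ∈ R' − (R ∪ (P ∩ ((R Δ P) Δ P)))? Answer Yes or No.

Yes

8 ∉ R, so 8 ∈ R'
8 ∉ R and 8 ∈ P, so 8 ∈ R Δ P
8 ∈ (R Δ P) and 8 ∈ P, so 8 ∉ (R Δ P) Δ P
8 ∈ P and 8 ∉ ((R Δ P) Δ P), so 8 ∉ P ∩ ((R Δ P) Δ P)
8 ∉ R and 8 ∉ (P ∩ ((R Δ P) Δ P)), so 8 ∉ R ∪ (P ∩ ((R Δ P) Δ P))
8 ∈ R' and 8 ∉ (R ∪ (P ∩ ((R Δ P) Δ P))), so 8 ∈ R' − (R ∪ (P ∩ ((R Δ P) Δ P)))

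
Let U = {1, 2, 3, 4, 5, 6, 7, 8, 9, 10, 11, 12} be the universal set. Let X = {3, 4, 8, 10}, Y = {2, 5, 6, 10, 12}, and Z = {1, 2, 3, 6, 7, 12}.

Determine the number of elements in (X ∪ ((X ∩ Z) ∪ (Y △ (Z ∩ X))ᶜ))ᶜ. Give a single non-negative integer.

4

X ∩ Z = {3}
Z ∩ X = {3}
Y △ (Z ∩ X) = {2, 3, 5, 6, 10, 12}
(Y △ (Z ∩ X))ᶜ = {1, 4, 7, 8, 9, 11}
(X ∩ Z) ∪ (Y △ (Z ∩ X))ᶜ = {1, 3, 4, 7, 8, 9, 11}
X ∪ ((X ∩ Z) ∪ (Y △ (Z ∩ X))ᶜ) = {1, 3, 4, 7, 8, 9, 10, 11}
(X ∪ ((X ∩ Z) ∪ (Y △ (Z ∩ X))ᶜ))ᶜ = {2, 5, 6, 12}
|(X ∪ ((X ∩ Z) ∪ (Y △ (Z ∩ X))ᶜ))ᶜ| = 4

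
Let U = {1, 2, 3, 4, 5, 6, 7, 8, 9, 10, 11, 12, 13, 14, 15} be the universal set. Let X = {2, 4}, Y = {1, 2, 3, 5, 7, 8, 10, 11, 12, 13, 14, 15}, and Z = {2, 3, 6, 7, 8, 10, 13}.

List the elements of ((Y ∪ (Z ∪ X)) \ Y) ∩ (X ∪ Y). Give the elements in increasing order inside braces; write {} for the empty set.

Z ∪ X = {2, 3, 4, 6, 7, 8, 10, 13}
Y ∪ (Z ∪ X) = {1, 2, 3, 4, 5, 6, 7, 8, 10, 11, 12, 13, 14, 15}
(Y ∪ (Z ∪ X)) \ Y = {4, 6}
X ∪ Y = {1, 2, 3, 4, 5, 7, 8, 10, 11, 12, 13, 14, 15}
((Y ∪ (Z ∪ X)) \ Y) ∩ (X ∪ Y) = {4}

{4}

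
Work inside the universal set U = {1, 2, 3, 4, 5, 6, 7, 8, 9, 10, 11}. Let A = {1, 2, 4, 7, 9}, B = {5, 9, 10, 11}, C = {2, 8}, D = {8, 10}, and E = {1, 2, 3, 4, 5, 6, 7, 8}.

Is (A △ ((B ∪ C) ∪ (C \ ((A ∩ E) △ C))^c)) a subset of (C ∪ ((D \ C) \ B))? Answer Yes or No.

B ∪ C = {2, 5, 8, 9, 10, 11}
A ∩ E = {1, 2, 4, 7}
(A ∩ E) △ C = {1, 4, 7, 8}
C \ ((A ∩ E) △ C) = {2}
(C \ ((A ∩ E) △ C))^c = {1, 3, 4, 5, 6, 7, 8, 9, 10, 11}
(B ∪ C) ∪ (C \ ((A ∩ E) △ C))^c = {1, 2, 3, 4, 5, 6, 7, 8, 9, 10, 11}
A △ ((B ∪ C) ∪ (C \ ((A ∩ E) △ C))^c) = {3, 5, 6, 8, 10, 11}
D \ C = {10}
(D \ C) \ B = {}
C ∪ ((D \ C) \ B) = {2, 8}
3 ∈ A △ ((B ∪ C) ∪ (C \ ((A ∩ E) △ C))^c) but 3 ∉ C ∪ ((D \ C) \ B), so the inclusion fails.

No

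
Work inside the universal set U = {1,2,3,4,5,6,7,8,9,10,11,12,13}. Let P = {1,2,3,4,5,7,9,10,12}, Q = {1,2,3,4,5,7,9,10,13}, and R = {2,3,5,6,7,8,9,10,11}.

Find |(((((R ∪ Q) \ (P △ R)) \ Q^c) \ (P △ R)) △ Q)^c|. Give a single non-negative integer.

R ∪ Q = {1,2,3,4,5,6,7,8,9,10,11,13}
P △ R = {1,4,6,8,11,12}
(R ∪ Q) \ (P △ R) = {2,3,5,7,9,10,13}
Q^c = {6,8,11,12}
((R ∪ Q) \ (P △ R)) \ Q^c = {2,3,5,7,9,10,13}
(((R ∪ Q) \ (P △ R)) \ Q^c) \ (P △ R) = {2,3,5,7,9,10,13}
((((R ∪ Q) \ (P △ R)) \ Q^c) \ (P △ R)) △ Q = {1,4}
(((((R ∪ Q) \ (P △ R)) \ Q^c) \ (P △ R)) △ Q)^c = {2,3,5,6,7,8,9,10,11,12,13}
|(((((R ∪ Q) \ (P △ R)) \ Q^c) \ (P △ R)) △ Q)^c| = 11

11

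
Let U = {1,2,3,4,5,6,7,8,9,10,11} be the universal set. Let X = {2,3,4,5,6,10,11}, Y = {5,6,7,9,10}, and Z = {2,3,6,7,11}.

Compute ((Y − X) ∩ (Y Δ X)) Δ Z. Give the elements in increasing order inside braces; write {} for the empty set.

{2,3,6,9,11}

Y − X = {7,9}
Y Δ X = {2,3,4,7,9,11}
(Y − X) ∩ (Y Δ X) = {7,9}
((Y − X) ∩ (Y Δ X)) Δ Z = {2,3,6,9,11}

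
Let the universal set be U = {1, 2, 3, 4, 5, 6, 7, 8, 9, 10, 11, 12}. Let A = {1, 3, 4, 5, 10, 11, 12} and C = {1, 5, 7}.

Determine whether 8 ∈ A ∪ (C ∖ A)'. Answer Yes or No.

8 ∉ C and 8 ∉ A, so 8 ∉ C ∖ A
8 ∈ (C ∖ A)' since 8 ∉ (C ∖ A)
8 ∉ A and 8 ∈ (C ∖ A)', so 8 ∈ A ∪ (C ∖ A)'

Yes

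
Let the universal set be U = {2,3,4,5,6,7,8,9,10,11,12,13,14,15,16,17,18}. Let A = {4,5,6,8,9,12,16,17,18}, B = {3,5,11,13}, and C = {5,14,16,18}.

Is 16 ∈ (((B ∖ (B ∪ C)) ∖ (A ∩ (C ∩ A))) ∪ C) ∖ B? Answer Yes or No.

16 ∉ B and 16 ∈ C, so 16 ∈ B ∪ C
16 ∉ B and 16 ∈ (B ∪ C), so 16 ∉ B ∖ (B ∪ C)
16 ∈ C and 16 ∈ A, so 16 ∈ C ∩ A
16 ∈ A and 16 ∈ (C ∩ A), so 16 ∈ A ∩ (C ∩ A)
16 ∉ (B ∖ (B ∪ C)) and 16 ∈ (A ∩ (C ∩ A)), so 16 ∉ (B ∖ (B ∪ C)) ∖ (A ∩ (C ∩ A))
16 ∉ ((B ∖ (B ∪ C)) ∖ (A ∩ (C ∩ A))) and 16 ∈ C, so 16 ∈ ((B ∖ (B ∪ C)) ∖ (A ∩ (C ∩ A))) ∪ C
16 ∈ (((B ∖ (B ∪ C)) ∖ (A ∩ (C ∩ A))) ∪ C) and 16 ∉ B, so 16 ∈ (((B ∖ (B ∪ C)) ∖ (A ∩ (C ∩ A))) ∪ C) ∖ B

Yes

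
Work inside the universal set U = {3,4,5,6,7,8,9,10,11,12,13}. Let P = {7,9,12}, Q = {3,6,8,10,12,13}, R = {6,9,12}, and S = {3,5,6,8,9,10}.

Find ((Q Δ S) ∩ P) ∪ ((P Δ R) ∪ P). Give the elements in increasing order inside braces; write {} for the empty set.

Q Δ S = {5,9,12,13}
(Q Δ S) ∩ P = {9,12}
P Δ R = {6,7}
(P Δ R) ∪ P = {6,7,9,12}
((Q Δ S) ∩ P) ∪ ((P Δ R) ∪ P) = {6,7,9,12}

{6,7,9,12}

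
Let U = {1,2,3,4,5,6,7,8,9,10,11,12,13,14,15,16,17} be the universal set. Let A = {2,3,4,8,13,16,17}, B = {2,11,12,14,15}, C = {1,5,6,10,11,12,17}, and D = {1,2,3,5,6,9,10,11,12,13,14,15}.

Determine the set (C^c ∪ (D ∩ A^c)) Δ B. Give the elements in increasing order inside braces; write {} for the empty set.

C^c = {2,3,4,7,8,9,13,14,15,16}
A^c = {1,5,6,7,9,10,11,12,14,15}
D ∩ A^c = {1,5,6,9,10,11,12,14,15}
C^c ∪ (D ∩ A^c) = {1,2,3,4,5,6,7,8,9,10,11,12,13,14,15,16}
(C^c ∪ (D ∩ A^c)) Δ B = {1,3,4,5,6,7,8,9,10,13,16}

{1,3,4,5,6,7,8,9,10,13,16}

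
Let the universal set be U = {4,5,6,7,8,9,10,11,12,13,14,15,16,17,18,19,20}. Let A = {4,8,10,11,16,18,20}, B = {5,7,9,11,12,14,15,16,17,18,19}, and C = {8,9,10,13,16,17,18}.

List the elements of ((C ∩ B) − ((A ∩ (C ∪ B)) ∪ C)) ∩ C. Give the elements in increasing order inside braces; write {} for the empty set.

{}

C ∩ B = {9,16,17,18}
C ∪ B = {5,7,8,9,10,11,12,13,14,15,16,17,18,19}
A ∩ (C ∪ B) = {8,10,11,16,18}
(A ∩ (C ∪ B)) ∪ C = {8,9,10,11,13,16,17,18}
(C ∩ B) − ((A ∩ (C ∪ B)) ∪ C) = {}
((C ∩ B) − ((A ∩ (C ∪ B)) ∪ C)) ∩ C = {}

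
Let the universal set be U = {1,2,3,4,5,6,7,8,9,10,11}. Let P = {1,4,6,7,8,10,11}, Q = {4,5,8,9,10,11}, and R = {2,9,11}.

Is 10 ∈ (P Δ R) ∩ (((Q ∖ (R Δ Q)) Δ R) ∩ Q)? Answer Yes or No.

10 ∈ P and 10 ∉ R, so 10 ∈ P Δ R
10 ∉ R and 10 ∈ Q, so 10 ∈ R Δ Q
10 ∈ Q and 10 ∈ (R Δ Q), so 10 ∉ Q ∖ (R Δ Q)
10 ∉ (Q ∖ (R Δ Q)) and 10 ∉ R, so 10 ∉ (Q ∖ (R Δ Q)) Δ R
10 ∉ ((Q ∖ (R Δ Q)) Δ R) and 10 ∈ Q, so 10 ∉ ((Q ∖ (R Δ Q)) Δ R) ∩ Q
10 ∈ (P Δ R) and 10 ∉ (((Q ∖ (R Δ Q)) Δ R) ∩ Q), so 10 ∉ (P Δ R) ∩ (((Q ∖ (R Δ Q)) Δ R) ∩ Q)

No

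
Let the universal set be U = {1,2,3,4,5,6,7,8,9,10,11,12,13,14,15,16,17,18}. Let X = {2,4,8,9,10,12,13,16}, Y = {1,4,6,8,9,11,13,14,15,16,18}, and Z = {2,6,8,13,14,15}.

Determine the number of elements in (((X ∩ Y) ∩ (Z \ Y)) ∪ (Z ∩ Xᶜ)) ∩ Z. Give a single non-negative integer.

3

X ∩ Y = {4,8,9,13,16}
Z \ Y = {2}
(X ∩ Y) ∩ (Z \ Y) = {}
Xᶜ = {1,3,5,6,7,11,14,15,17,18}
Z ∩ Xᶜ = {6,14,15}
((X ∩ Y) ∩ (Z \ Y)) ∪ (Z ∩ Xᶜ) = {6,14,15}
(((X ∩ Y) ∩ (Z \ Y)) ∪ (Z ∩ Xᶜ)) ∩ Z = {6,14,15}
|(((X ∩ Y) ∩ (Z \ Y)) ∪ (Z ∩ Xᶜ)) ∩ Z| = 3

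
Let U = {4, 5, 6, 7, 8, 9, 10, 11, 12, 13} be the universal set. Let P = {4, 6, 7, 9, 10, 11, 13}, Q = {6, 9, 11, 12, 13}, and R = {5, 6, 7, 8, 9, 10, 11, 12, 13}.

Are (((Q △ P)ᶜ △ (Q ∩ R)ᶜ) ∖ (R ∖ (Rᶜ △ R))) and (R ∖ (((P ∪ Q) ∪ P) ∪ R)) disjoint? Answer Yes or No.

Q △ P = {4, 7, 10, 12}
(Q △ P)ᶜ = {5, 6, 8, 9, 11, 13}
Q ∩ R = {6, 9, 11, 12, 13}
(Q ∩ R)ᶜ = {4, 5, 7, 8, 10}
(Q △ P)ᶜ △ (Q ∩ R)ᶜ = {4, 6, 7, 9, 10, 11, 13}
Rᶜ = {4}
Rᶜ △ R = {4, 5, 6, 7, 8, 9, 10, 11, 12, 13}
R ∖ (Rᶜ △ R) = {}
((Q △ P)ᶜ △ (Q ∩ R)ᶜ) ∖ (R ∖ (Rᶜ △ R)) = {4, 6, 7, 9, 10, 11, 13}
P ∪ Q = {4, 6, 7, 9, 10, 11, 12, 13}
(P ∪ Q) ∪ P = {4, 6, 7, 9, 10, 11, 12, 13}
((P ∪ Q) ∪ P) ∪ R = {4, 5, 6, 7, 8, 9, 10, 11, 12, 13}
R ∖ (((P ∪ Q) ∪ P) ∪ R) = {}
{4, 6, 7, 9, 10, 11, 13} and {} share no elements.

Yes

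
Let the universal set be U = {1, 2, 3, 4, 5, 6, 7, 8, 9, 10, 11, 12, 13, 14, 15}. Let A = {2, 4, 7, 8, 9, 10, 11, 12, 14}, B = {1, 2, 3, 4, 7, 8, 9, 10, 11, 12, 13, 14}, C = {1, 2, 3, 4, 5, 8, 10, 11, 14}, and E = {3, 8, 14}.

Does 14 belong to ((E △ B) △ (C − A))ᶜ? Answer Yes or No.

14 ∈ E and 14 ∈ B, so 14 ∉ E △ B
14 ∈ C and 14 ∈ A, so 14 ∉ C − A
14 ∉ (E △ B) and 14 ∉ (C − A), so 14 ∉ (E △ B) △ (C − A)
14 ∈ ((E △ B) △ (C − A))ᶜ since 14 ∉ ((E △ B) △ (C − A))

Yes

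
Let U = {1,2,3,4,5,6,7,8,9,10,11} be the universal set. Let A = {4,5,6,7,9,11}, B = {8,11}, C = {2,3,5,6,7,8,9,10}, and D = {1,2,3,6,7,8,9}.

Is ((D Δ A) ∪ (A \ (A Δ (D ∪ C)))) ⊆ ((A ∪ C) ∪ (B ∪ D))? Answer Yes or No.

Yes

D Δ A = {1,2,3,4,5,8,11}
D ∪ C = {1,2,3,5,6,7,8,9,10}
A Δ (D ∪ C) = {1,2,3,4,8,10,11}
A \ (A Δ (D ∪ C)) = {5,6,7,9}
(D Δ A) ∪ (A \ (A Δ (D ∪ C))) = {1,2,3,4,5,6,7,8,9,11}
A ∪ C = {2,3,4,5,6,7,8,9,10,11}
B ∪ D = {1,2,3,6,7,8,9,11}
(A ∪ C) ∪ (B ∪ D) = {1,2,3,4,5,6,7,8,9,10,11}
Every element of {1,2,3,4,5,6,7,8,9,11} is in {1,2,3,4,5,6,7,8,9,10,11}, so (D Δ A) ∪ (A \ (A Δ (D ∪ C))) ⊆ (A ∪ C) ∪ (B ∪ D).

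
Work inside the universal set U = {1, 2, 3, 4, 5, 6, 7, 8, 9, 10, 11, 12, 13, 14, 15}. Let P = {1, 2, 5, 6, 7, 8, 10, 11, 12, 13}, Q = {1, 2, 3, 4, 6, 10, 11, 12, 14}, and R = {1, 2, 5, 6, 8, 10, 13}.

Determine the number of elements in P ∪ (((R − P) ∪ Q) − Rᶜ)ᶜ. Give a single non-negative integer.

15

R − P = {}
(R − P) ∪ Q = {1, 2, 3, 4, 6, 10, 11, 12, 14}
Rᶜ = {3, 4, 7, 9, 11, 12, 14, 15}
((R − P) ∪ Q) − Rᶜ = {1, 2, 6, 10}
(((R − P) ∪ Q) − Rᶜ)ᶜ = {3, 4, 5, 7, 8, 9, 11, 12, 13, 14, 15}
P ∪ (((R − P) ∪ Q) − Rᶜ)ᶜ = {1, 2, 3, 4, 5, 6, 7, 8, 9, 10, 11, 12, 13, 14, 15}
|P ∪ (((R − P) ∪ Q) − Rᶜ)ᶜ| = 15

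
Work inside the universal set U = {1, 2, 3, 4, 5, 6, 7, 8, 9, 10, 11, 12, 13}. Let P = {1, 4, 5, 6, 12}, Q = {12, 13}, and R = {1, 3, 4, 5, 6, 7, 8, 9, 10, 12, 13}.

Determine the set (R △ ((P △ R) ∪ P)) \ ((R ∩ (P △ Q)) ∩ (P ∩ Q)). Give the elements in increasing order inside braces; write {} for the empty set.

P △ R = {3, 7, 8, 9, 10, 13}
(P △ R) ∪ P = {1, 3, 4, 5, 6, 7, 8, 9, 10, 12, 13}
R △ ((P △ R) ∪ P) = {}
P △ Q = {1, 4, 5, 6, 13}
R ∩ (P △ Q) = {1, 4, 5, 6, 13}
P ∩ Q = {12}
(R ∩ (P △ Q)) ∩ (P ∩ Q) = {}
(R △ ((P △ R) ∪ P)) \ ((R ∩ (P △ Q)) ∩ (P ∩ Q)) = {}

{}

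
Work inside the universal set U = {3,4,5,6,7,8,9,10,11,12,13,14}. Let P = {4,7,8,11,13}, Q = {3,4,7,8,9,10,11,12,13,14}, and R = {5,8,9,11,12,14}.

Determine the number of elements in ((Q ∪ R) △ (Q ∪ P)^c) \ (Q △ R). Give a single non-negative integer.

6

Q ∪ R = {3,4,5,7,8,9,10,11,12,13,14}
Q ∪ P = {3,4,7,8,9,10,11,12,13,14}
(Q ∪ P)^c = {5,6}
(Q ∪ R) △ (Q ∪ P)^c = {3,4,6,7,8,9,10,11,12,13,14}
Q △ R = {3,4,5,7,10,13}
((Q ∪ R) △ (Q ∪ P)^c) \ (Q △ R) = {6,8,9,11,12,14}
|((Q ∪ R) △ (Q ∪ P)^c) \ (Q △ R)| = 6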